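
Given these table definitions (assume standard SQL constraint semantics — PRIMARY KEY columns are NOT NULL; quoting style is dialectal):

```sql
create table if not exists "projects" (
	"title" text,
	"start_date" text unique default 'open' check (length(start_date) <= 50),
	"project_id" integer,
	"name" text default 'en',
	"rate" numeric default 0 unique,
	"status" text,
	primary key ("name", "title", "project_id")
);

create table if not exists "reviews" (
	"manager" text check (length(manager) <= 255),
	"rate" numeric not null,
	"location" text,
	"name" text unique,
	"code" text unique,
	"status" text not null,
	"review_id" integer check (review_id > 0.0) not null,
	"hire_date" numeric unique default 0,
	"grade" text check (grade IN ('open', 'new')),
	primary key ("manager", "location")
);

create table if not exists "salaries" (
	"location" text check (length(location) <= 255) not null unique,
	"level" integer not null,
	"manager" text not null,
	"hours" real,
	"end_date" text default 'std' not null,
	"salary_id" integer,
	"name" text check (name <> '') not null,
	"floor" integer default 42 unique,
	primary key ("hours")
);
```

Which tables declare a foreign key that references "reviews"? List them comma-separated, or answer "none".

none

No REFERENCES clause anywhere in the schema names reviews.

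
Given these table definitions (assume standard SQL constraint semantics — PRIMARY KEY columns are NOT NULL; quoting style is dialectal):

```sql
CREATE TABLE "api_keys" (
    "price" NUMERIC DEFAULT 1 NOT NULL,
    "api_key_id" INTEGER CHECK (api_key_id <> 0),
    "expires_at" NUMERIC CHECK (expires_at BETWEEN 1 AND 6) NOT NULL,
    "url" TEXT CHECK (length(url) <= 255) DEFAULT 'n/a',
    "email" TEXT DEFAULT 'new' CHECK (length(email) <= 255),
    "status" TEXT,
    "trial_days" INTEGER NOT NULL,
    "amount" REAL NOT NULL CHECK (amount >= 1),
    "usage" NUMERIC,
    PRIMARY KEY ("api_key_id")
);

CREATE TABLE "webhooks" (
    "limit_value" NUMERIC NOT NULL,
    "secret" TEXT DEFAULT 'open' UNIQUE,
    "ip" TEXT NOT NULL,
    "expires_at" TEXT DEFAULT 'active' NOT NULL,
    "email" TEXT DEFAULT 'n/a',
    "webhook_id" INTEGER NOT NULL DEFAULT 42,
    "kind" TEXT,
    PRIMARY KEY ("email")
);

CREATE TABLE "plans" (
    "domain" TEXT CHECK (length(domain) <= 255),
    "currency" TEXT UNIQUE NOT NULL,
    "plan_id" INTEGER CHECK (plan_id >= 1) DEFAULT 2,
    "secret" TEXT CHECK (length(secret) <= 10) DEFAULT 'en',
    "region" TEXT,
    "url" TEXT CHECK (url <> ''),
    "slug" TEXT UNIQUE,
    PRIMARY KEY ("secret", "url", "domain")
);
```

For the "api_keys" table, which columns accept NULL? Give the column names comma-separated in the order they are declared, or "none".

url, email, status, usage

- price: declared NOT NULL → not nullable.
- api_key_id: part of the PRIMARY KEY, which implies NOT NULL → not nullable.
- expires_at: declared NOT NULL → not nullable.
- url: CHECK does not forbid NULL (a CHECK constraint passes when its expression is NULL) → nullable.
- email: CHECK does not forbid NULL (a CHECK constraint passes when its expression is NULL) → nullable.
- status: no NOT NULL constraint applies → nullable.
- trial_days: declared NOT NULL → not nullable.
- amount: declared NOT NULL → not nullable.
- usage: no NOT NULL constraint applies → nullable.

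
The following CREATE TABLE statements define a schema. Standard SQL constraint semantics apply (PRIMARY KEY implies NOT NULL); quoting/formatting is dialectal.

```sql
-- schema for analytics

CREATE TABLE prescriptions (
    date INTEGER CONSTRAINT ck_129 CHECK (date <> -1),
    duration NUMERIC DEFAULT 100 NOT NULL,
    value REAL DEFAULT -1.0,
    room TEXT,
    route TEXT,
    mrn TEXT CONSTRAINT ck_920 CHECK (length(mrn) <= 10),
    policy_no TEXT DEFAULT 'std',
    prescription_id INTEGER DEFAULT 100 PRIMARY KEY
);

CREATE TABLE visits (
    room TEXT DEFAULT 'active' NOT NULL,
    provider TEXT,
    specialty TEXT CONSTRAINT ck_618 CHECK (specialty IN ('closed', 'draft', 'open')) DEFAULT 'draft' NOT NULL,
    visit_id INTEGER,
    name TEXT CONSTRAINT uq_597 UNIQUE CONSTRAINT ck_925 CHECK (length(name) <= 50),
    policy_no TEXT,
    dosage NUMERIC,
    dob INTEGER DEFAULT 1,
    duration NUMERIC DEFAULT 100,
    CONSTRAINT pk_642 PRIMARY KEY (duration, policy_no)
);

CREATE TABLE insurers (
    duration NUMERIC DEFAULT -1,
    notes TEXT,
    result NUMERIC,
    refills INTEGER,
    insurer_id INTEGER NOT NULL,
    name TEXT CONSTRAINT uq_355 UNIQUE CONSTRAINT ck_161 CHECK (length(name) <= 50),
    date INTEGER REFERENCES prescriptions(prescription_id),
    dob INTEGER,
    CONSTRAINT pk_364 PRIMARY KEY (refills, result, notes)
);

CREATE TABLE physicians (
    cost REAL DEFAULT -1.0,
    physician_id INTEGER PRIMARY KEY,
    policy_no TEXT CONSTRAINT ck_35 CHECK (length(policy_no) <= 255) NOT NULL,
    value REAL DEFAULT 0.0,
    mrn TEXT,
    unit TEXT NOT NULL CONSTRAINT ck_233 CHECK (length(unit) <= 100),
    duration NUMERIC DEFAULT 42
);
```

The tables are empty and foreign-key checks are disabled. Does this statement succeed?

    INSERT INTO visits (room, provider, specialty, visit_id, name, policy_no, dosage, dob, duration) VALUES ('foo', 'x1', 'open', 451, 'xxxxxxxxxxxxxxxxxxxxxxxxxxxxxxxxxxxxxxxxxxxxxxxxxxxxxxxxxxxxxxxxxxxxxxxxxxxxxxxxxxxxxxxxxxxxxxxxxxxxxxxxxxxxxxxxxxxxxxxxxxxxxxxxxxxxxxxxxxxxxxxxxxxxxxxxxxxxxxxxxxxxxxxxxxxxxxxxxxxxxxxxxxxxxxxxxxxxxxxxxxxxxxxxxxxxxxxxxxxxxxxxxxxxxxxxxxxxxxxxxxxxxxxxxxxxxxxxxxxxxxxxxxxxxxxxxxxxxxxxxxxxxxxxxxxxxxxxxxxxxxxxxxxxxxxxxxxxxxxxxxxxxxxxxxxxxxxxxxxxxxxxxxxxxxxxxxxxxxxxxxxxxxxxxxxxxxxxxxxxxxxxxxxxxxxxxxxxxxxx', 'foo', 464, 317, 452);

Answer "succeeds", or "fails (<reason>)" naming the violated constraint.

The value 'xxxxxxxxxxxxxxxxxxxxxxxxxxxxxxxxxxxxxxxxxxxxxxxxxxxxxxxxxxxxxxxxxxxxxxxxxxxxxxxxxxxxxxxxxxxxxxxxxxxxxxxxxxxxxxxxxxxxxxxxxxxxxxxxxxxxxxxxxxxxxxxxxxxxxxxxxxxxxxxxxxxxxxxxxxxxxxxxxxxxxxxxxxxxxxxxxxxxxxxxxxxxxxxxxxxxxxxxxxxxxxxxxxxxxxxxxxxxxxxxxxxxxxxxxxxxxxxxxxxxxxxxxxxxxxxxxxxxxxxxxxxxxxxxxxxxxxxxxxxxxxxxxxxxxxxxxxxxxxxxxxxxxxxxxxxxxxxxxxxxxxxxxxxxxxxxxxxxxxxxxxxxxxxxxxxxxxxxxxxxxxxxxxxxxxxxxxxxxxxx' for name violates CHECK (length(name) <= 50).

fails (CHECK on name)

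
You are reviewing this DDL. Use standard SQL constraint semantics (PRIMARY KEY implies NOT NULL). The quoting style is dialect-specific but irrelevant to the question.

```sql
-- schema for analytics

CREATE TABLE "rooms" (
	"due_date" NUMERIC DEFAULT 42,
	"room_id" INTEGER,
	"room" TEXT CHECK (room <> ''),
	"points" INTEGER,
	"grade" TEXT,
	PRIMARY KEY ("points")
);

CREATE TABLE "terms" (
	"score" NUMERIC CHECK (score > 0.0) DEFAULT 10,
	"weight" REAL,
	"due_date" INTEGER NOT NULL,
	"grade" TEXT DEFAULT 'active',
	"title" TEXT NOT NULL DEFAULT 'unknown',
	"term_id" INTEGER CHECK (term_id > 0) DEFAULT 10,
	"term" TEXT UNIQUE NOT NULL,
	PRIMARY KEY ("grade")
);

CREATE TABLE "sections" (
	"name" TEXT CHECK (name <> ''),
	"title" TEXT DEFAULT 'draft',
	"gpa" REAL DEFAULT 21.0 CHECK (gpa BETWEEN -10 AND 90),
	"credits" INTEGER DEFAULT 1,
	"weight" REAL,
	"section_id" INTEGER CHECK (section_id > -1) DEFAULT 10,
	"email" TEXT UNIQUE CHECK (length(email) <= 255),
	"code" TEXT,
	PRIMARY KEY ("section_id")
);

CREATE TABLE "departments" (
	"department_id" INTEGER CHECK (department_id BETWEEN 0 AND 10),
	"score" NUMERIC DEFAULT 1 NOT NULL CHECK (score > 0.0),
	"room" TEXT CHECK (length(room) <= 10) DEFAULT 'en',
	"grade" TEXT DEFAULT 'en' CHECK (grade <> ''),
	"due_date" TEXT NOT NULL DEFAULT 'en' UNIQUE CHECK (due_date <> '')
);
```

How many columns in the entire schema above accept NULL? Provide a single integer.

rooms: 4 nullable (due_date, room_id, room, grade — PK (points) and explicit NOT NULL columns excluded).
terms: 3 nullable (score, weight, term_id — PK (grade) and explicit NOT NULL columns excluded).
sections: 7 nullable (name, title, gpa, credits, weight, email, code — PK (section_id) and explicit NOT NULL columns excluded).
departments: 3 nullable (department_id, room, grade — PK none and explicit NOT NULL columns excluded).
Total: 4 + 3 + 7 + 3 = 17.

17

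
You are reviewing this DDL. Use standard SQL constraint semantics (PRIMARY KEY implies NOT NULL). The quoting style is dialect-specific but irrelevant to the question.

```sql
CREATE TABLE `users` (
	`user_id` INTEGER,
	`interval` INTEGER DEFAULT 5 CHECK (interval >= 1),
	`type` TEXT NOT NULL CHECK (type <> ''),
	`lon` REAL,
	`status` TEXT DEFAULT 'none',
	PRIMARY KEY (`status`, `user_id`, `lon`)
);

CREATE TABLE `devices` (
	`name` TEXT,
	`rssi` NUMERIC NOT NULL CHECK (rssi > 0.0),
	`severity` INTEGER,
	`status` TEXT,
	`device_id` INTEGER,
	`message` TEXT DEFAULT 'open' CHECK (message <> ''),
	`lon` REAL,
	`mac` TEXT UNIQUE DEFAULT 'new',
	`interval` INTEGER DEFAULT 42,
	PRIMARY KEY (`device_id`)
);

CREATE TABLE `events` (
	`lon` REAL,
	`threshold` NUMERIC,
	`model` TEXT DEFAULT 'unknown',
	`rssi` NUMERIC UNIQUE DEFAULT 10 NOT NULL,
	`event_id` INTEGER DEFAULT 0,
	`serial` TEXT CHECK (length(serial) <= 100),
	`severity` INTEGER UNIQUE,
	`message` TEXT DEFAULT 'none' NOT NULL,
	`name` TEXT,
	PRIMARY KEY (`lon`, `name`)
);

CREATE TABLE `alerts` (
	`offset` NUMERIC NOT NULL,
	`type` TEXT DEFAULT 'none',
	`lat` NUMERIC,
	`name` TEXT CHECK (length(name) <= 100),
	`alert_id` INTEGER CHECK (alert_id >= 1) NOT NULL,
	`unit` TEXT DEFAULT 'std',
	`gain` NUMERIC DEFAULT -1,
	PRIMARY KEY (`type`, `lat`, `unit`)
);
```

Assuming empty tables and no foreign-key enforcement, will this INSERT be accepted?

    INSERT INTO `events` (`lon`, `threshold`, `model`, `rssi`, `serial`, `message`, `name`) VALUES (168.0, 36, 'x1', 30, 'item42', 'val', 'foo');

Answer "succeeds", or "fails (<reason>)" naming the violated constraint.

succeeds

NOT NULL columns: lon is supplied; message is supplied; name is supplied; rssi is supplied.
CHECK constraints: 'item42' satisfies (length(serial) <= 100).
No constraint is violated.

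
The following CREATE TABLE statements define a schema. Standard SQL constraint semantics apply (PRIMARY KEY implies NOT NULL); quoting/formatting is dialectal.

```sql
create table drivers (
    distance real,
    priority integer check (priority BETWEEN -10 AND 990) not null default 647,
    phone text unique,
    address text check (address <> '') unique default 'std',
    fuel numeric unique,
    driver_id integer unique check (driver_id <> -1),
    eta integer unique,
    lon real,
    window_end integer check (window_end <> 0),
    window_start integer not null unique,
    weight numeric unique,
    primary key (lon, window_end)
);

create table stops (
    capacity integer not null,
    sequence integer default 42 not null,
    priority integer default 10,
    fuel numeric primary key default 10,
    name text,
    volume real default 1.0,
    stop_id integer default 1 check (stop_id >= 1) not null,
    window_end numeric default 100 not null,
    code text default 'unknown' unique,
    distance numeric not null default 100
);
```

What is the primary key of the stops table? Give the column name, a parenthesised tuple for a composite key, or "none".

fuel

fuel is declared PRIMARY KEY inline on the column.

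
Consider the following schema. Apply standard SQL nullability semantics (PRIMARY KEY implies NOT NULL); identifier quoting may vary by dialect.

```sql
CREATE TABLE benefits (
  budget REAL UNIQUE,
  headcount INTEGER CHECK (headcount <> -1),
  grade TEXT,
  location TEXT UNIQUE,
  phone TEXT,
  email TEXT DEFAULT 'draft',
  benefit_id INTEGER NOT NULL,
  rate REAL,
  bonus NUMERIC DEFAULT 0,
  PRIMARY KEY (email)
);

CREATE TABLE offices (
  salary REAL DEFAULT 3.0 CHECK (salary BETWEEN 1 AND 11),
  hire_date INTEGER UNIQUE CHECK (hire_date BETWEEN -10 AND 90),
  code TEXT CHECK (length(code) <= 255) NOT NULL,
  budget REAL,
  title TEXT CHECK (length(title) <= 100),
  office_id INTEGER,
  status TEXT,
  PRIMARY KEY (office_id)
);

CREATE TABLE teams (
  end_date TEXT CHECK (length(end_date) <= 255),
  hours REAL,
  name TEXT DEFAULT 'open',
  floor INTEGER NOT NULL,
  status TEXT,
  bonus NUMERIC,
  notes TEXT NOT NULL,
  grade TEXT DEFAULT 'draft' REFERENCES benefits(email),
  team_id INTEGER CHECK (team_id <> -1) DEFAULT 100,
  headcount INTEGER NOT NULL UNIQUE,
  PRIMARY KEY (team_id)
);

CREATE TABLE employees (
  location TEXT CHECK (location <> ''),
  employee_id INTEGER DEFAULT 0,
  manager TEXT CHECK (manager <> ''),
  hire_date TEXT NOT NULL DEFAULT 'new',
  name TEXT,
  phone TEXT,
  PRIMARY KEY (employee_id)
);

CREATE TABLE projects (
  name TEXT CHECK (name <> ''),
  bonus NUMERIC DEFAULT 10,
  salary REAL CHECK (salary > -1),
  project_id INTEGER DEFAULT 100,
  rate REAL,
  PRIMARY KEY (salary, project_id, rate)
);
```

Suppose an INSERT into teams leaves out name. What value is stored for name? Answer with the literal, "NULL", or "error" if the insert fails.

'open'

name has an explicit DEFAULT 'open'.
When the column is omitted from an INSERT, that default is used.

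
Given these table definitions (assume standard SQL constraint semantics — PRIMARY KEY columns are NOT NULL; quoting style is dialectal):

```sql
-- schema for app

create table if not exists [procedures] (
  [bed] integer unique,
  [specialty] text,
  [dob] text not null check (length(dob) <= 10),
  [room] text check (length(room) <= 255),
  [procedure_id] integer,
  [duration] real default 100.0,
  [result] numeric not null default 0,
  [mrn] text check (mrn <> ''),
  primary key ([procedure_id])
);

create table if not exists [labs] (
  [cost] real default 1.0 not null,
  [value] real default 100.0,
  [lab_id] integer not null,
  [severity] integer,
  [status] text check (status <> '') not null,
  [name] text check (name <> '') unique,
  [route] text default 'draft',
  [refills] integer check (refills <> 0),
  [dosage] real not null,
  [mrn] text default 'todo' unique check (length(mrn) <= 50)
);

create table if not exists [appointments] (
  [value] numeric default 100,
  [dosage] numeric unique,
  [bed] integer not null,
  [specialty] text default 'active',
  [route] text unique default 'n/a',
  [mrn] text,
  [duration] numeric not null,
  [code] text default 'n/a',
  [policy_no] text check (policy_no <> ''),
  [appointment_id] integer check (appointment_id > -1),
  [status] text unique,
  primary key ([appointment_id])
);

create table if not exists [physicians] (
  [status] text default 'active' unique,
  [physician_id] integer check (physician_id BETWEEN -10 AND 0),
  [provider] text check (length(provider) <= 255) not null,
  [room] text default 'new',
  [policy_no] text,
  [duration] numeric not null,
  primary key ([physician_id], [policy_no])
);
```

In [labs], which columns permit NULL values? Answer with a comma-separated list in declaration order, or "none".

value, severity, name, route, refills, mrn

- cost: declared NOT NULL → not nullable.
- value: DEFAULT only fills an omitted column; an explicit NULL is still allowed → nullable.
- lab_id: declared NOT NULL → not nullable.
- severity: no NOT NULL constraint applies → nullable.
- status: declared NOT NULL → not nullable.
- name: CHECK does not forbid NULL (a CHECK constraint passes when its expression is NULL) → nullable.
- route: DEFAULT only fills an omitted column; an explicit NULL is still allowed → nullable.
- refills: CHECK does not forbid NULL (a CHECK constraint passes when its expression is NULL) → nullable.
- dosage: declared NOT NULL → not nullable.
- mrn: CHECK does not forbid NULL (a CHECK constraint passes when its expression is NULL) → nullable.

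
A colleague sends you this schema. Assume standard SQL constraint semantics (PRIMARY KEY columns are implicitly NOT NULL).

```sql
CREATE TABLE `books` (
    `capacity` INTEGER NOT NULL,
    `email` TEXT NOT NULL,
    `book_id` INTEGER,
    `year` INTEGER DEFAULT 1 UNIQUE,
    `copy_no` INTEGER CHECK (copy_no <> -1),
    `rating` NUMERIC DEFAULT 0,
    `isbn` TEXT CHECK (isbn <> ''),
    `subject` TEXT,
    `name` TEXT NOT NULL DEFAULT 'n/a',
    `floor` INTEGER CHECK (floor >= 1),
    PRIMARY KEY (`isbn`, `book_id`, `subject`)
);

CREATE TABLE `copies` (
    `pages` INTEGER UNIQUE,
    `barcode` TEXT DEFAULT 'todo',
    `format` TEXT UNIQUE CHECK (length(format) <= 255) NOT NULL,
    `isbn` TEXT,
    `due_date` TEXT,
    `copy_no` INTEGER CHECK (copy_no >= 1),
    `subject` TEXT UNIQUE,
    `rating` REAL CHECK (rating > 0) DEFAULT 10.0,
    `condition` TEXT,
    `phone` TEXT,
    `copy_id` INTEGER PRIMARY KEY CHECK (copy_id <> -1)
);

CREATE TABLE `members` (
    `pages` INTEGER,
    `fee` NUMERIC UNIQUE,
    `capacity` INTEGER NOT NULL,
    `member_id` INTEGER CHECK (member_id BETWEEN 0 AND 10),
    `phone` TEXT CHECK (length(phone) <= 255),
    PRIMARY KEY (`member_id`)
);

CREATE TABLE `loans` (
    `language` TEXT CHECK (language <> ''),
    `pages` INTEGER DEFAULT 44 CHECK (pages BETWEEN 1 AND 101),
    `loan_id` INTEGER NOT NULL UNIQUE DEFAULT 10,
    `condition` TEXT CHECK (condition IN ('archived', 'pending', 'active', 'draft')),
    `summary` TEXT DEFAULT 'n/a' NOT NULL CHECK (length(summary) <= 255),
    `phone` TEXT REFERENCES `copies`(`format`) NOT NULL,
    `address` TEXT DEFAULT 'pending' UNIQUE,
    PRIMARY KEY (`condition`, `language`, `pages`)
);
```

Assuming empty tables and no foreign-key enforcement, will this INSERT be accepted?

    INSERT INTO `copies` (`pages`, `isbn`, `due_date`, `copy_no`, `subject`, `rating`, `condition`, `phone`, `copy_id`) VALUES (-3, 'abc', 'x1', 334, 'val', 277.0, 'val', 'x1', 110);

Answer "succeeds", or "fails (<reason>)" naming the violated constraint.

fails (NOT NULL on format)

format is omitted from the column list and has no DEFAULT, so it would receive NULL.
But format is declared NOT NULL.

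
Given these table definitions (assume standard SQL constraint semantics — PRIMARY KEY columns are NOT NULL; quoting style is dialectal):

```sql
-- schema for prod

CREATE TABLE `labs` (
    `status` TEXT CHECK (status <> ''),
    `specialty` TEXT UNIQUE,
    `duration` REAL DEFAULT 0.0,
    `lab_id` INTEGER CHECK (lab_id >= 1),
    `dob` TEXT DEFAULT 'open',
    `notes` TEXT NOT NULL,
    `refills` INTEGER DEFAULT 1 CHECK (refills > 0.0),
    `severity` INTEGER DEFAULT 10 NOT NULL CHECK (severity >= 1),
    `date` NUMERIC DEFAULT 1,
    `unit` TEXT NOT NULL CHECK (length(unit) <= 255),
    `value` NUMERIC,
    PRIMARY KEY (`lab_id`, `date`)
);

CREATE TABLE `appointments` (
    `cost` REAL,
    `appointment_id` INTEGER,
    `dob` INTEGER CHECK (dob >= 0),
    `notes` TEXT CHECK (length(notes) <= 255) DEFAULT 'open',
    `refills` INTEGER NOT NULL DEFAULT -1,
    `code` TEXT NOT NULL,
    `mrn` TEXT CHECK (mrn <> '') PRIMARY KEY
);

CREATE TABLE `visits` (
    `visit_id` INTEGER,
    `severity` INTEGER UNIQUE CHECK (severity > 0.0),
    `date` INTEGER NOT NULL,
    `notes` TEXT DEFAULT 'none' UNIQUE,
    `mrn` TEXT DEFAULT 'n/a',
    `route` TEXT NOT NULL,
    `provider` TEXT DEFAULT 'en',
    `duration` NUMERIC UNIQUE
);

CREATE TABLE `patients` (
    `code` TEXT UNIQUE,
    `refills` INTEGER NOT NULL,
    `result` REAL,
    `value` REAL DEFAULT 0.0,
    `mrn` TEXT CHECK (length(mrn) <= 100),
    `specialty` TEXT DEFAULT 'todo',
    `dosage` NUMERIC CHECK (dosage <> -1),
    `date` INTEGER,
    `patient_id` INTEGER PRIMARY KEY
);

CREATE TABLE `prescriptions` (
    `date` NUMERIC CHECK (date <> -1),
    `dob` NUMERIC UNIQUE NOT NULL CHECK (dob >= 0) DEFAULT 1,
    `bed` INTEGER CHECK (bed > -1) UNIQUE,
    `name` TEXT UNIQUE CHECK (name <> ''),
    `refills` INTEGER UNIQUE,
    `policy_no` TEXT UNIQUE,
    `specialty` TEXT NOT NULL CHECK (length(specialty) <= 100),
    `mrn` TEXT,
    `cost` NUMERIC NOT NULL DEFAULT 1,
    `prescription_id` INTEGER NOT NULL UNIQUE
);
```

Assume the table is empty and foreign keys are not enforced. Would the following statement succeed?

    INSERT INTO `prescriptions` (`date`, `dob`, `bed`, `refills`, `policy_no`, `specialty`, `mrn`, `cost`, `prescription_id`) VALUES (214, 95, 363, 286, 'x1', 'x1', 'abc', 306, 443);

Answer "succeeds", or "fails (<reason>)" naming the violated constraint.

NOT NULL columns: cost is supplied; dob is supplied; prescription_id is supplied; specialty is supplied.
CHECK constraints: 214 satisfies (date <> -1); 95 satisfies (dob >= 0); 363 satisfies (bed > -1); 'x1' satisfies (length(specialty) <= 100).
No constraint is violated.

succeeds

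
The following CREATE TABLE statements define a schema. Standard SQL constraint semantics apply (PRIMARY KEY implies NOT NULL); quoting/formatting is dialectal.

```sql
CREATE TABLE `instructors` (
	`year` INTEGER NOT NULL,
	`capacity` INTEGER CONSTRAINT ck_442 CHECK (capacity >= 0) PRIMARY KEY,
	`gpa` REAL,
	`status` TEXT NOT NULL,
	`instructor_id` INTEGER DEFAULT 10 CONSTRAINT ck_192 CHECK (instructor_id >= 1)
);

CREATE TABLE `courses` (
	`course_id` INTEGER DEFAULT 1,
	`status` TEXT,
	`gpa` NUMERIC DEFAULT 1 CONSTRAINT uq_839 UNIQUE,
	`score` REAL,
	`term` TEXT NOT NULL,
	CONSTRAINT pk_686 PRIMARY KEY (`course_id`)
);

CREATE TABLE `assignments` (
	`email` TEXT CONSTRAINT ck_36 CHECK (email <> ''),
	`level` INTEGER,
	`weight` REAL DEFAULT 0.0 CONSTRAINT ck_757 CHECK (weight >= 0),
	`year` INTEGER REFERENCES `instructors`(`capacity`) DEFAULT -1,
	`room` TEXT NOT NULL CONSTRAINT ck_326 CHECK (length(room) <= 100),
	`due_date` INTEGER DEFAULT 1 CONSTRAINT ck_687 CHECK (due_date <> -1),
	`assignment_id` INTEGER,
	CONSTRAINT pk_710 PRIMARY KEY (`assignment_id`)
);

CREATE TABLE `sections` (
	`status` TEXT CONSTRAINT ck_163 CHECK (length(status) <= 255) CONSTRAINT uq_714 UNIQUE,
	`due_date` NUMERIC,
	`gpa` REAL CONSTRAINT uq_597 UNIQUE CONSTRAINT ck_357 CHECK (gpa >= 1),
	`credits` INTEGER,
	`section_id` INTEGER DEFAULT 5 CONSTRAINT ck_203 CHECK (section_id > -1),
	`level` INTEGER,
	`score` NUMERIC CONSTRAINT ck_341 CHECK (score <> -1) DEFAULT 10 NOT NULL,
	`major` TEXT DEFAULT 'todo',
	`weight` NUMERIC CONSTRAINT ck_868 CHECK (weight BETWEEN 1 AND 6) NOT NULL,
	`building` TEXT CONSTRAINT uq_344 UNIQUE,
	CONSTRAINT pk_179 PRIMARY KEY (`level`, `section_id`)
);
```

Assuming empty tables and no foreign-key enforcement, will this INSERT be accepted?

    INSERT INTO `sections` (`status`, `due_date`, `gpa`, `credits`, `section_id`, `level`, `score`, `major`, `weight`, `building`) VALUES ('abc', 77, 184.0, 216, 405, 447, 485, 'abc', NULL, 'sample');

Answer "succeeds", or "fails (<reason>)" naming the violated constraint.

weight is explicitly set to NULL, but weight is declared NOT NULL.

fails (NOT NULL on weight)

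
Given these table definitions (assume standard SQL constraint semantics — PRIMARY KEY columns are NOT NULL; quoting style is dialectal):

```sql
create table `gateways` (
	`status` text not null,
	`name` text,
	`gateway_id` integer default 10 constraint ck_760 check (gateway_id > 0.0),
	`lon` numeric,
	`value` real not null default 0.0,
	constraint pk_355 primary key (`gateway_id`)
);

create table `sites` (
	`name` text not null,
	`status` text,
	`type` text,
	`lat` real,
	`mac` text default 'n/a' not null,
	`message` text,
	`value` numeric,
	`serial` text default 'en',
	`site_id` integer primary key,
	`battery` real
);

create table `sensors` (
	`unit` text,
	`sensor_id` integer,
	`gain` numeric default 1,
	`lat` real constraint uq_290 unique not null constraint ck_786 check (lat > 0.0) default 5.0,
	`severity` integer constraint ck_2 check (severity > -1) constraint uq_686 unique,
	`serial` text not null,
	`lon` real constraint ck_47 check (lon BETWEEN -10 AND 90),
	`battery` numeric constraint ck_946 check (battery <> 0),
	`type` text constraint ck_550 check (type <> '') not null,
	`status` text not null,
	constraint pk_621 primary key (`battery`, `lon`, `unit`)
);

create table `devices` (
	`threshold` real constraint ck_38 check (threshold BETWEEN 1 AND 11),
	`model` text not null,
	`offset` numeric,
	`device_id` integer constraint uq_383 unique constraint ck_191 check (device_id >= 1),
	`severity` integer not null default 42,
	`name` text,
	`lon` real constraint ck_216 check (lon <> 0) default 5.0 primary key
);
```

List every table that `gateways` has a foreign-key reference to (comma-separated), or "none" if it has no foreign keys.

No column in gateways has a REFERENCES clause.

none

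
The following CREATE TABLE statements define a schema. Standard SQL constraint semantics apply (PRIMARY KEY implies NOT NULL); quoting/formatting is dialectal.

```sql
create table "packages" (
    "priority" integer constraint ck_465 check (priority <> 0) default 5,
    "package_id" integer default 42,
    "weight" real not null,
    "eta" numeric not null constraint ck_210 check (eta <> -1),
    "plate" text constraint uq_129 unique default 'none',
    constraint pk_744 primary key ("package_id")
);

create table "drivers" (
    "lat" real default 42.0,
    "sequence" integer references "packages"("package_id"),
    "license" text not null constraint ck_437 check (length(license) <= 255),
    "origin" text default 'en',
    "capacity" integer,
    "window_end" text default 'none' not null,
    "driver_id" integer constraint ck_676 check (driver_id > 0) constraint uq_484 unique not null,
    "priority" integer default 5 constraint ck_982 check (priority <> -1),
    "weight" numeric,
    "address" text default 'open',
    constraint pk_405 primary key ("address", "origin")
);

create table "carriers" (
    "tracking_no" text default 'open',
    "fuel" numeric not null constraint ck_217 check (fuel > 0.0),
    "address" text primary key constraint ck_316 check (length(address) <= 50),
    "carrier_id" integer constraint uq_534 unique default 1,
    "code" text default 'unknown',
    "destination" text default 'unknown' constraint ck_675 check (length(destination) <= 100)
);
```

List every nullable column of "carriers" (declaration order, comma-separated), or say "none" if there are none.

tracking_no, carrier_id, code, destination

- tracking_no: DEFAULT only fills an omitted column; an explicit NULL is still allowed → nullable.
- fuel: declared NOT NULL → not nullable.
- address: part of the PRIMARY KEY, which implies NOT NULL → not nullable.
- carrier_id: UNIQUE does not imply NOT NULL → nullable.
- code: DEFAULT only fills an omitted column; an explicit NULL is still allowed → nullable.
- destination: CHECK does not forbid NULL (a CHECK constraint passes when its expression is NULL) → nullable.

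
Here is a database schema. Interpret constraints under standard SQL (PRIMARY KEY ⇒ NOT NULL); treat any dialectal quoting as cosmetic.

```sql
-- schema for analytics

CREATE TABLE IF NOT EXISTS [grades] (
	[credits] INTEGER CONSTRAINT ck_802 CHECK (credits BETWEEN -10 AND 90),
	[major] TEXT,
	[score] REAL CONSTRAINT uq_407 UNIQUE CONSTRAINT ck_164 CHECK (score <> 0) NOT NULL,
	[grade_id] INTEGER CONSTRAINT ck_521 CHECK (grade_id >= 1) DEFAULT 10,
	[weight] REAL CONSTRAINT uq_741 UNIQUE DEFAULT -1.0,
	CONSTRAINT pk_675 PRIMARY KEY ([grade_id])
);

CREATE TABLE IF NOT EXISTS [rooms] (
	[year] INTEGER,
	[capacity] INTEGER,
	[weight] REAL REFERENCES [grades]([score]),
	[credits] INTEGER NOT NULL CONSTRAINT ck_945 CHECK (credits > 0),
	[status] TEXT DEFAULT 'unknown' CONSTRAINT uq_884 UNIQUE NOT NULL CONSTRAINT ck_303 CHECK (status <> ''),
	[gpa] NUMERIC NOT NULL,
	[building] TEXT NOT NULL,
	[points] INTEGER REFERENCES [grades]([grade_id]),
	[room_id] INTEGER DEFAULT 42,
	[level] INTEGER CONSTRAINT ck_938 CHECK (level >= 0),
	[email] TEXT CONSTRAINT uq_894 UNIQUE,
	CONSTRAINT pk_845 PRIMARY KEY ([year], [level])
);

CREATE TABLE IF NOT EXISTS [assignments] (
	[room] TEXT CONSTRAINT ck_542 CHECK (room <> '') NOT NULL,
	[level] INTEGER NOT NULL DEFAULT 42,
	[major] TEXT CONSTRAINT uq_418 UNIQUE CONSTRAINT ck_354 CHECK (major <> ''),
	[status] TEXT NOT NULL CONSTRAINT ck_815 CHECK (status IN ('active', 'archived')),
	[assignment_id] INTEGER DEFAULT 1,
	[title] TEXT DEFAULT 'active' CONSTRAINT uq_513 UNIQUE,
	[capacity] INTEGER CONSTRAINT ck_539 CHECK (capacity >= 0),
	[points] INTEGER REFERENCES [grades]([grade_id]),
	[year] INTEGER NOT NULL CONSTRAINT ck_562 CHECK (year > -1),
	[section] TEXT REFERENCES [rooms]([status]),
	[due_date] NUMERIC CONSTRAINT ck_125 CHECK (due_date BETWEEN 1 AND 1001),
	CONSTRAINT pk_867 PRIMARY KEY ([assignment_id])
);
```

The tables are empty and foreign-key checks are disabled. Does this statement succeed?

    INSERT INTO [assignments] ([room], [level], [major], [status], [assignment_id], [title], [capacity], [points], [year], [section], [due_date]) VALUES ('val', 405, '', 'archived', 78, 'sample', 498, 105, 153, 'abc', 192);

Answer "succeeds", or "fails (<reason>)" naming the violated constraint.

The value '' for major violates CHECK (major <> '').

fails (CHECK on major)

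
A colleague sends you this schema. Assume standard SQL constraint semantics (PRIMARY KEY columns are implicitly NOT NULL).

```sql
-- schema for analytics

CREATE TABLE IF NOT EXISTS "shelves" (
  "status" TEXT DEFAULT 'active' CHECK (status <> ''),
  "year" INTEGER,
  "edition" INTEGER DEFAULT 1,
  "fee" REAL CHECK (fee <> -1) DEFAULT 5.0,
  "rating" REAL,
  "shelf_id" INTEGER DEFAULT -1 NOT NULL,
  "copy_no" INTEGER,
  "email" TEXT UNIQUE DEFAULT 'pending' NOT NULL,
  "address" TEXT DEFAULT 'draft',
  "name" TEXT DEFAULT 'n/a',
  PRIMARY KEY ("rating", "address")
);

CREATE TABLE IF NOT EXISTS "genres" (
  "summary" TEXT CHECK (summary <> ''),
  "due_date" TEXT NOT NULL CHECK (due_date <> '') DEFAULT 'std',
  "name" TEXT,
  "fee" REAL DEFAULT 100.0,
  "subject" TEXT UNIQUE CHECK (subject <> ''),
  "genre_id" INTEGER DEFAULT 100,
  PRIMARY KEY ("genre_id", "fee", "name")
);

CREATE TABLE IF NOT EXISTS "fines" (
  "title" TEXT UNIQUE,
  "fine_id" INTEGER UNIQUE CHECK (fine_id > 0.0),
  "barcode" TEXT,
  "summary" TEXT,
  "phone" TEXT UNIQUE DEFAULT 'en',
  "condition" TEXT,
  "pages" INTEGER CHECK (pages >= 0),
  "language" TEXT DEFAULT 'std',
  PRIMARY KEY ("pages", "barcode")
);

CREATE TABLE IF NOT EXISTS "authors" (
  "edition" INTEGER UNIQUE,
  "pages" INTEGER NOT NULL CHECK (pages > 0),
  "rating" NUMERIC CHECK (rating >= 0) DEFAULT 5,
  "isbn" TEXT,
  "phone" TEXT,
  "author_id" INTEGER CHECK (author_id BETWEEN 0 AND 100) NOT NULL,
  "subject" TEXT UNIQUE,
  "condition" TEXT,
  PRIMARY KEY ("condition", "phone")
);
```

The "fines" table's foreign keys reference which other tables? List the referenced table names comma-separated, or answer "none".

none

No column in fines has a REFERENCES clause.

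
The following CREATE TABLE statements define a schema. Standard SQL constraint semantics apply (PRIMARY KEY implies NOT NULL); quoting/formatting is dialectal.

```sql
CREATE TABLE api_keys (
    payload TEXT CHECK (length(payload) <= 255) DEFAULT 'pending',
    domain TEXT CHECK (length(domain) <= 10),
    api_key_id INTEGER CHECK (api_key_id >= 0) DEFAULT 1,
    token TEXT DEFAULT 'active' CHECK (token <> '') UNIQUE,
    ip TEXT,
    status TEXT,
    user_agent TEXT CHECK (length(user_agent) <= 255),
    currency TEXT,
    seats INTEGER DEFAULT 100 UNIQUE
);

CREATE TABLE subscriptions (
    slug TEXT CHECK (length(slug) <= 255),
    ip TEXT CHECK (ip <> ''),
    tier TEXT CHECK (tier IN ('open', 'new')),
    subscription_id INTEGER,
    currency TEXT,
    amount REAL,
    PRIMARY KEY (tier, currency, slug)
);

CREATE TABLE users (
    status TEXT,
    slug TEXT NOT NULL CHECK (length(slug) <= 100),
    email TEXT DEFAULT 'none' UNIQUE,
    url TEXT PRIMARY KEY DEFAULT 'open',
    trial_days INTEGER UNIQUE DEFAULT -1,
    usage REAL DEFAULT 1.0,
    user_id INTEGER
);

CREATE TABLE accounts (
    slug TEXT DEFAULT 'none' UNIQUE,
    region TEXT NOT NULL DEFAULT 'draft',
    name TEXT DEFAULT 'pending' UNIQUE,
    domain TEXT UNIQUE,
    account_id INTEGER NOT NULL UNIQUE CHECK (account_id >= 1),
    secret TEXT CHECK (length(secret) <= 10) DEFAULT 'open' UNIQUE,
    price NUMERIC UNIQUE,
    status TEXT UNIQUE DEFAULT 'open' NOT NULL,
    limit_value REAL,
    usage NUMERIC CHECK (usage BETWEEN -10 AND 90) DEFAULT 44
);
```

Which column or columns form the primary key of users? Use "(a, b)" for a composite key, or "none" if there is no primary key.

url is declared PRIMARY KEY inline on the column.

url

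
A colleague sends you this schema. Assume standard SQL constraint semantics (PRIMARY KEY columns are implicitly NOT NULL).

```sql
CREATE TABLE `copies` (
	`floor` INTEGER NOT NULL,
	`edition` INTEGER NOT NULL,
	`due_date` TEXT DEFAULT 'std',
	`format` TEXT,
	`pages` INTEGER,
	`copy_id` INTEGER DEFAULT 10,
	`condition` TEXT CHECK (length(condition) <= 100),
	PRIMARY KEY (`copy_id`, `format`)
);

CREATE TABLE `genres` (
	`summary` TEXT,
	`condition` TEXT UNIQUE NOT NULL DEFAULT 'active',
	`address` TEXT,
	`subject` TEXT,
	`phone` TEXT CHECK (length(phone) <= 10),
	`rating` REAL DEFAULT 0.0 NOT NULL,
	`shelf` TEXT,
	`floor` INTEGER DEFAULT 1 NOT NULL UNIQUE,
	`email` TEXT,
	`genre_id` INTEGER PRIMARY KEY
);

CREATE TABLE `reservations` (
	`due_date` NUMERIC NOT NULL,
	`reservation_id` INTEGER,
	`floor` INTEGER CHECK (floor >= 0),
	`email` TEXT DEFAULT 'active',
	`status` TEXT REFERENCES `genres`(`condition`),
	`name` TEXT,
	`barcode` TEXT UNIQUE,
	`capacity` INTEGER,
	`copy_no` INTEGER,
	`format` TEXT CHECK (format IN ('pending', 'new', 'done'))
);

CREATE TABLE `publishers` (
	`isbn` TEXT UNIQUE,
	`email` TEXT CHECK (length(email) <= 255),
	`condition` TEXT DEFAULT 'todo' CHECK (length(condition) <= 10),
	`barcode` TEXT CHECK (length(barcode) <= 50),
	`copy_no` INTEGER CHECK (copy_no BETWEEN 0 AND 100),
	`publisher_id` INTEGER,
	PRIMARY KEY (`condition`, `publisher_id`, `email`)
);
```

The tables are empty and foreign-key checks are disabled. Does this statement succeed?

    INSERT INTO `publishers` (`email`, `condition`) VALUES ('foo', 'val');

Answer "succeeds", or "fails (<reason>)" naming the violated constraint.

publisher_id is omitted from the column list and has no DEFAULT, so it would receive NULL.
But publisher_id is part of the PRIMARY KEY (implied NOT NULL).

fails (NOT NULL on publisher_id)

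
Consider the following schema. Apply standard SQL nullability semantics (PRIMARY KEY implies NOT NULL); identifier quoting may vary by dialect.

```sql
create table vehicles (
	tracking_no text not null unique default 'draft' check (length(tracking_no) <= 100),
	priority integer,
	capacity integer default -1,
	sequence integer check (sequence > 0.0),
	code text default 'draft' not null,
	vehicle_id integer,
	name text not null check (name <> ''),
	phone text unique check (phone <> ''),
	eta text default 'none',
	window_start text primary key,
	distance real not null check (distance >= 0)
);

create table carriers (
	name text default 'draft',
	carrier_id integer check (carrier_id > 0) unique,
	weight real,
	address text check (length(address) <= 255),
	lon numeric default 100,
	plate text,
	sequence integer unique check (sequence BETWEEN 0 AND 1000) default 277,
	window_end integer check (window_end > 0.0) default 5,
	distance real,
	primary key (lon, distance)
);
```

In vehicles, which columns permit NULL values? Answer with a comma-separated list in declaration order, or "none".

- tracking_no: declared NOT NULL → not nullable.
- priority: no NOT NULL constraint applies → nullable.
- capacity: DEFAULT only fills an omitted column; an explicit NULL is still allowed → nullable.
- sequence: CHECK does not forbid NULL (a CHECK constraint passes when its expression is NULL) → nullable.
- code: declared NOT NULL → not nullable.
- vehicle_id: no NOT NULL constraint applies → nullable.
- name: declared NOT NULL → not nullable.
- phone: CHECK does not forbid NULL (a CHECK constraint passes when its expression is NULL) → nullable.
- eta: DEFAULT only fills an omitted column; an explicit NULL is still allowed → nullable.
- window_start: part of the PRIMARY KEY, which implies NOT NULL → not nullable.
- distance: declared NOT NULL → not nullable.

priority, capacity, sequence, vehicle_id, phone, eta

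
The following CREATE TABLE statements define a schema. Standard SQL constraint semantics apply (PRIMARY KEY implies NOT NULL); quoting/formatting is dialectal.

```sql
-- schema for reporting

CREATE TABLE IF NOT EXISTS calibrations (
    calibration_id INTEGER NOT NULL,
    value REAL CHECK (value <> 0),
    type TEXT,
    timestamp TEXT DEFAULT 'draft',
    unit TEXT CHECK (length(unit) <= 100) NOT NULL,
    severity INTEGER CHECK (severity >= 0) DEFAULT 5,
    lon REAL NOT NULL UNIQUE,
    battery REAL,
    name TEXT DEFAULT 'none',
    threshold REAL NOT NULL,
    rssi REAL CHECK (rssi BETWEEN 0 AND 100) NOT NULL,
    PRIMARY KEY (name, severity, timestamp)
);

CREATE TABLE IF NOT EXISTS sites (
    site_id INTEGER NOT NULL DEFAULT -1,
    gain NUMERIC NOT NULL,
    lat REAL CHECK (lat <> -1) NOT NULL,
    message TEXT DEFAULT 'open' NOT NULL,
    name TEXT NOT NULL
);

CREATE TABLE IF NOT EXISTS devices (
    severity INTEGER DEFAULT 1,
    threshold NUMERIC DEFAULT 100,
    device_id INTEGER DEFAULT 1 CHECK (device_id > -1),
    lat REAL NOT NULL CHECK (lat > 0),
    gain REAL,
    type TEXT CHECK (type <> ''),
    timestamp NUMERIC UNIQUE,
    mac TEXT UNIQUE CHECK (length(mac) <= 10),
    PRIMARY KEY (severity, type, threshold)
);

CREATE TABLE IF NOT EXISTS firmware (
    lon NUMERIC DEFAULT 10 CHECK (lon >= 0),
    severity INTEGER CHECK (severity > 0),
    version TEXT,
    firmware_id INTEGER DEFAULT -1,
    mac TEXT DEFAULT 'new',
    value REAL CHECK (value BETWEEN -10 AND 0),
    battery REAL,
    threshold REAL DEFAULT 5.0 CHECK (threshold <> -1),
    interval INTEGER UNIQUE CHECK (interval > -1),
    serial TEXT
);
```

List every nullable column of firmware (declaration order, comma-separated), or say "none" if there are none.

- lon: CHECK does not forbid NULL (a CHECK constraint passes when its expression is NULL) → nullable.
- severity: CHECK does not forbid NULL (a CHECK constraint passes when its expression is NULL) → nullable.
- version: no NOT NULL constraint applies → nullable.
- firmware_id: DEFAULT only fills an omitted column; an explicit NULL is still allowed → nullable.
- mac: DEFAULT only fills an omitted column; an explicit NULL is still allowed → nullable.
- value: CHECK does not forbid NULL (a CHECK constraint passes when its expression is NULL) → nullable.
- battery: no NOT NULL constraint applies → nullable.
- threshold: CHECK does not forbid NULL (a CHECK constraint passes when its expression is NULL) → nullable.
- interval: CHECK does not forbid NULL (a CHECK constraint passes when its expression is NULL) → nullable.
- serial: no NOT NULL constraint applies → nullable.

lon, severity, version, firmware_id, mac, value, battery, threshold, interval, serial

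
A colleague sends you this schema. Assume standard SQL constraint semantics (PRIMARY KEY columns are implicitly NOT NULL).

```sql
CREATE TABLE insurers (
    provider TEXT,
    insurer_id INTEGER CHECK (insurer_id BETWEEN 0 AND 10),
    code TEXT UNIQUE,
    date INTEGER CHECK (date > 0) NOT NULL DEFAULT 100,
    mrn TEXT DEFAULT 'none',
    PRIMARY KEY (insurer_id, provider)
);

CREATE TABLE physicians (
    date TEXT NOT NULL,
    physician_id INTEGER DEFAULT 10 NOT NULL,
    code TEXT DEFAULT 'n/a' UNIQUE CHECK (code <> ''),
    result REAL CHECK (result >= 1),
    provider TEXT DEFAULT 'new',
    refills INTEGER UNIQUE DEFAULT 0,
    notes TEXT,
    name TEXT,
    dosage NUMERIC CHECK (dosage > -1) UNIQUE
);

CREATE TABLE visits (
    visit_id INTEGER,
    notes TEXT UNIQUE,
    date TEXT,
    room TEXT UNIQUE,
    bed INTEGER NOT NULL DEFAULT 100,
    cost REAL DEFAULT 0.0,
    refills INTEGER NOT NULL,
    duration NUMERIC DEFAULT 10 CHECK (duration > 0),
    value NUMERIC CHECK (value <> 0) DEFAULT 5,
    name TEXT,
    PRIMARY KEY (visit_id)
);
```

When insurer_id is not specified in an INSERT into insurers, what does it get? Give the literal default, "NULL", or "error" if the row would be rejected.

insurer_id has no DEFAULT clause.
Omitting it would insert NULL, but it is part of the PRIMARY KEY, so the INSERT fails.

error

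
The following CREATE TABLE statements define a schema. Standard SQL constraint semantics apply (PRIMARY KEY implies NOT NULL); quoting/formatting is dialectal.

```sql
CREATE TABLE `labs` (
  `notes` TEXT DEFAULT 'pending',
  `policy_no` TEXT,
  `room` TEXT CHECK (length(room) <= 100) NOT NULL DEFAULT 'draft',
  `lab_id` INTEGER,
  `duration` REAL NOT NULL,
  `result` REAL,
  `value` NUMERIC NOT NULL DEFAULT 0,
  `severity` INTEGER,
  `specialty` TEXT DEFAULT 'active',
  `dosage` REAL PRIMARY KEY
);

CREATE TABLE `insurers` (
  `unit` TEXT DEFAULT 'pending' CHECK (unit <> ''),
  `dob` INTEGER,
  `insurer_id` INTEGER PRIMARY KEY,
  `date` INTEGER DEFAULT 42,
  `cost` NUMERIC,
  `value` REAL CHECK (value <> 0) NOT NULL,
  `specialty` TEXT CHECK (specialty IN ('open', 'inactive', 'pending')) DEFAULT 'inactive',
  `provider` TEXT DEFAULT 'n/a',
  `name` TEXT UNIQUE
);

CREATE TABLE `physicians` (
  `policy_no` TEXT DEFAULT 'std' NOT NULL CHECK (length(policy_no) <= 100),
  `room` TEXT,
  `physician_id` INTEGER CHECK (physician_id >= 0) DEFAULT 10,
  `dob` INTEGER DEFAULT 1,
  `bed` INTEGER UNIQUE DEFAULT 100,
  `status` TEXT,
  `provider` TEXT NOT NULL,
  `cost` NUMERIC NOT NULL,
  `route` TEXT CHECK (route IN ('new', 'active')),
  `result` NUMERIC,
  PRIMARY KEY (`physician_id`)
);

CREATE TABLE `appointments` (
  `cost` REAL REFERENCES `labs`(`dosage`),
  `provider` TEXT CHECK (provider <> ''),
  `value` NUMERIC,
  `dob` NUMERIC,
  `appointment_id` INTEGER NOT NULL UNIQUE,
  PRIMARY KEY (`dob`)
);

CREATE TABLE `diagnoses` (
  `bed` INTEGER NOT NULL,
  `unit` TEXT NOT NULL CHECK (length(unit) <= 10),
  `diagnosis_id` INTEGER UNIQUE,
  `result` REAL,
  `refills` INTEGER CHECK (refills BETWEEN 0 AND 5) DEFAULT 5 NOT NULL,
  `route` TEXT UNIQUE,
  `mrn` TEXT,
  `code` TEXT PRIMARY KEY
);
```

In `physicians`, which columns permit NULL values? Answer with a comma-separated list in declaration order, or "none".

room, dob, bed, status, route, result

- policy_no: declared NOT NULL → not nullable.
- room: no NOT NULL constraint applies → nullable.
- physician_id: part of the PRIMARY KEY, which implies NOT NULL → not nullable.
- dob: DEFAULT only fills an omitted column; an explicit NULL is still allowed → nullable.
- bed: UNIQUE does not imply NOT NULL → nullable.
- status: no NOT NULL constraint applies → nullable.
- provider: declared NOT NULL → not nullable.
- cost: declared NOT NULL → not nullable.
- route: CHECK does not forbid NULL (a CHECK constraint passes when its expression is NULL) → nullable.
- result: no NOT NULL constraint applies → nullable.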